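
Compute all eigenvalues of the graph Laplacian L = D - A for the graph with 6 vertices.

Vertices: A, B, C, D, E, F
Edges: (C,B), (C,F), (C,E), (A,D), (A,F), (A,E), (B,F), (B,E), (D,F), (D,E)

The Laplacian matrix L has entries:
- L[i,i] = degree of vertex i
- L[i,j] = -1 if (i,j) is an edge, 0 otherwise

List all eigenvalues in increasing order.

Degrees: deg(A) = 3, deg(B) = 3, deg(C) = 3, deg(D) = 3, deg(E) = 4, deg(F) = 4.
L = D − A with rows/columns ordered (A, B, C, D, E, F):
  [ 3,  0,  0, -1, -1, -1]
  [ 0,  3, -1,  0, -1, -1]
  [ 0, -1,  3,  0, -1, -1]
  [-1,  0,  0,  3, -1, -1]
  [-1, -1, -1, -1,  4,  0]
  [-1, -1, -1, -1,  0,  4]
Characteristic polynomial: det(λI − L) = λ(λ − 2)(λ − 4)³(λ − 6).
Roots: λ = 0; (λ − 2) = 0 ⇒ λ = 2; (λ − 4) = 0 ⇒ λ = 4 (multiplicity 3); (λ − 6) = 0 ⇒ λ = 6.
(Check: the roots sum (with multiplicity) to 20, matching trace L = Σdeg = 2·10 = 20.)
Laplacian eigenvalues (increasing order): [0.0, 2.0, 4.0, 4.0, 4.0, 6.0]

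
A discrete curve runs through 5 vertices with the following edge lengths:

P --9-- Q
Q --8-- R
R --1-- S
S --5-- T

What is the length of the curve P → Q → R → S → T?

Arc length = 9 + 8 + 1 + 5 = 23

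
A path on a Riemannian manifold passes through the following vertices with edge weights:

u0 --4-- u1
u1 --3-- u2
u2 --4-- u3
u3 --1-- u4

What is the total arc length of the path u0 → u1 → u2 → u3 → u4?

Arc length = 4 + 3 + 4 + 1 = 12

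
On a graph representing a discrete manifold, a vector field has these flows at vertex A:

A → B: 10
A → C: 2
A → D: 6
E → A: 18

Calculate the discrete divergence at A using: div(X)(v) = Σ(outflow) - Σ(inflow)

Divergence = sum of outgoing flows = 10 + 2 + 6 + (-18) = 0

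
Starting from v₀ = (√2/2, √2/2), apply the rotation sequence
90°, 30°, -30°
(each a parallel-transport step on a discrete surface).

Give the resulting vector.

Total rotation: 90° + 30° + (-30°) = 90°. Final vector: (-0.7071, 0.7071)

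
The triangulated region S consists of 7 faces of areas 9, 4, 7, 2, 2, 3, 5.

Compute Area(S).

9 + 4 + 7 + 2 + 2 + 3 + 5 = 32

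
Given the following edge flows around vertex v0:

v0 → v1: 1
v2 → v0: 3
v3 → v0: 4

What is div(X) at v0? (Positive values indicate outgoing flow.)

Divergence = sum of outgoing flows = 1 + (-3) + (-4) = -6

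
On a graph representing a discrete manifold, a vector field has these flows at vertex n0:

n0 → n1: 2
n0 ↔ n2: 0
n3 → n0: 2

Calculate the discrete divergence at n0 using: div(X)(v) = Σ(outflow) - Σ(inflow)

Divergence = sum of outgoing flows = 2 + 0 + (-2) = 0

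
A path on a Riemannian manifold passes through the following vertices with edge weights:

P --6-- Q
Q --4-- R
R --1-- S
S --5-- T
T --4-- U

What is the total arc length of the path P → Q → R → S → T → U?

Arc length = 6 + 4 + 1 + 5 + 4 = 20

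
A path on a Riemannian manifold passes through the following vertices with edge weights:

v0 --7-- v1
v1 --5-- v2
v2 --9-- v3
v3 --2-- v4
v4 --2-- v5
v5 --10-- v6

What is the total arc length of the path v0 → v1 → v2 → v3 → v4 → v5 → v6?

Arc length = 7 + 5 + 9 + 2 + 2 + 10 = 35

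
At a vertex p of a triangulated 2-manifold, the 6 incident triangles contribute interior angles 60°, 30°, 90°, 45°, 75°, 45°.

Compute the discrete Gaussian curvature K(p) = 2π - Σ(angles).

Sum of angles = 345°. K = 360° - 345° = 15°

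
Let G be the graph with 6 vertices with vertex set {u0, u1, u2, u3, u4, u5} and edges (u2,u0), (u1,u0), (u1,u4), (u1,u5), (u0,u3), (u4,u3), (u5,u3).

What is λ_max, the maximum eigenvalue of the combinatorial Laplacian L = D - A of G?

Degrees: deg(u0) = 3, deg(u1) = 3, deg(u2) = 1, deg(u3) = 3, deg(u4) = 2, deg(u5) = 2.
L = D − A with rows/columns ordered (u0, u1, u2, u3, u4, u5):
  [ 3, -1, -1, -1,  0,  0]
  [-1,  3,  0,  0, -1, -1]
  [-1,  0,  1,  0,  0,  0]
  [-1,  0,  0,  3, -1, -1]
  [ 0, -1,  0, -1,  2,  0]
  [ 0, -1,  0, -1,  0,  2]
Characteristic polynomial: det(λI − L) = λ(λ² − 6λ + 4)(λ − 2)(λ − 3)².
Roots: λ = 0; (λ² − 6λ + 4) = 0 ⇒ λ = 3 ± √5 ≈ 0.7639, 5.2361; (λ − 2) = 0 ⇒ λ = 2; (λ − 3) = 0 ⇒ λ = 3 (multiplicity 2).
(Check: the roots sum (with multiplicity) to 14, matching trace L = Σdeg = 2·7 = 14.)
Laplacian eigenvalues: [0.0, 0.7639, 2.0, 3.0, 3.0, 5.2361]. Largest eigenvalue (spectral radius) = 5.2361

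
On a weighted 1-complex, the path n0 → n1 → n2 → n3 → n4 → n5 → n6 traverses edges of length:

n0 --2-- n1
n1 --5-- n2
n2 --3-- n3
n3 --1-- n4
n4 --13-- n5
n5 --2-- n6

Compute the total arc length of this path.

Arc length = 2 + 5 + 3 + 1 + 13 + 2 = 26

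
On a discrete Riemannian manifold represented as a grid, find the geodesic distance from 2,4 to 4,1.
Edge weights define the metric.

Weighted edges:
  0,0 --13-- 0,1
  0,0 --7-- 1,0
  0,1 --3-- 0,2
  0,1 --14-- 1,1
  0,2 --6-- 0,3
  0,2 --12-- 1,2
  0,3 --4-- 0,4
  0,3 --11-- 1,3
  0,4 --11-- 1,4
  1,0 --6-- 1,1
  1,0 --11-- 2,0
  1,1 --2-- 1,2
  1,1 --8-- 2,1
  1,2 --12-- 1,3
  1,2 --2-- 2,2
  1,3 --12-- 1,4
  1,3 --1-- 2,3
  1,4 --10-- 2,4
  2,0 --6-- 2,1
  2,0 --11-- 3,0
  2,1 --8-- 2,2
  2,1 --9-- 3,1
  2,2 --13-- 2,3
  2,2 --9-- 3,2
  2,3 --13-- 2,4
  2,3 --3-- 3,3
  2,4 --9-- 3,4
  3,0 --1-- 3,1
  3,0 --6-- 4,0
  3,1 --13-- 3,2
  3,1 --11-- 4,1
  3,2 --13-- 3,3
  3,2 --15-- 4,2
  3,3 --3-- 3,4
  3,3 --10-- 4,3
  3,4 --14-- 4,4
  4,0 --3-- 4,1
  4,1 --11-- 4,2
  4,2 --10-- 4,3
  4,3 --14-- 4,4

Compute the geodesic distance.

Shortest path: 2,4 → 3,4 → 3,3 → 4,3 → 4,2 → 4,1, total weight = 43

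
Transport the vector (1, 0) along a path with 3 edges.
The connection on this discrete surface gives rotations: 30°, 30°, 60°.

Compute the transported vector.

Total rotation: 30° + 30° + 60° = 120°. Final vector: (-0.5000, 0.8660)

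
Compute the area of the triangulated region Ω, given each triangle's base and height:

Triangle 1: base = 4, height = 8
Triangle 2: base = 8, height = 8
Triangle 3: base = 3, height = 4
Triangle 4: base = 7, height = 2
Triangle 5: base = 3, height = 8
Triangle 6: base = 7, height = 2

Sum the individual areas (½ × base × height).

(1/2)×4×8 + (1/2)×8×8 + (1/2)×3×4 + (1/2)×7×2 + (1/2)×3×8 + (1/2)×7×2 = 80.0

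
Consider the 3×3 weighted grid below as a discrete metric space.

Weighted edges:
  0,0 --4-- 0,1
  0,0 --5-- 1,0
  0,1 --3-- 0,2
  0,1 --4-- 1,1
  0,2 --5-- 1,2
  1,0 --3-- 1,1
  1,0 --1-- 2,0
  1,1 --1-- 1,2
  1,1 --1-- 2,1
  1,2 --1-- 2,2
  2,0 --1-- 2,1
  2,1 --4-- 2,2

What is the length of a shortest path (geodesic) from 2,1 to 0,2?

Shortest path: 2,1 → 1,1 → 1,2 → 0,2, total weight = 7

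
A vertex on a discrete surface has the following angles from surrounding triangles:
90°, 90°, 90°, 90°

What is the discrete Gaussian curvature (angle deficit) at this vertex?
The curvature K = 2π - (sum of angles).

Sum of angles = 360°. K = 360° - 360° = 0°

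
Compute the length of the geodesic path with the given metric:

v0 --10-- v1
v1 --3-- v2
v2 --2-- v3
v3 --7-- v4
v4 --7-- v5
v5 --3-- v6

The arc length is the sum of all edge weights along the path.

Arc length = 10 + 3 + 2 + 7 + 7 + 3 = 32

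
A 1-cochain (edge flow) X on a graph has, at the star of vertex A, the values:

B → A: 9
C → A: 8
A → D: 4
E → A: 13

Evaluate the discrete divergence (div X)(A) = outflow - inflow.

Divergence = sum of outgoing flows = (-9) + (-8) + 4 + (-13) = -26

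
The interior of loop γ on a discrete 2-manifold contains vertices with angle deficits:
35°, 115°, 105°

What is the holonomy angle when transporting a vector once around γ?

Holonomy = total enclosed curvature = 35° + 115° + 105° = 255°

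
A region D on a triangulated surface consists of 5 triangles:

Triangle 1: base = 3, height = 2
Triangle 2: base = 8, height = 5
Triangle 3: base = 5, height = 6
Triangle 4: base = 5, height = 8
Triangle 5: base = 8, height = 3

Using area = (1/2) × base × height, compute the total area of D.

(1/2)×3×2 + (1/2)×8×5 + (1/2)×5×6 + (1/2)×5×8 + (1/2)×8×3 = 70.0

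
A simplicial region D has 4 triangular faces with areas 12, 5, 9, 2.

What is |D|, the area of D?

12 + 5 + 9 + 2 = 28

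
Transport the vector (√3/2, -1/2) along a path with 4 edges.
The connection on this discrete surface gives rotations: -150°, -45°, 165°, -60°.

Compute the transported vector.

Total rotation: (-150°) + (-45°) + 165° + (-60°) = -90°. Final vector: (-0.5000, -0.8660)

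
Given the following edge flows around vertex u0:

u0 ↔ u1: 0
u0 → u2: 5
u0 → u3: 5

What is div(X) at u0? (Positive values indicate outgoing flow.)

Divergence = sum of outgoing flows = 0 + 5 + 5 = 10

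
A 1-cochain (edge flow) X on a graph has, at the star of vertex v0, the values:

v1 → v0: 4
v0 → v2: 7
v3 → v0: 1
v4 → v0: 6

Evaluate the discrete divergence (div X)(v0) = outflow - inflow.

Divergence = sum of outgoing flows = (-4) + 7 + (-1) + (-6) = -4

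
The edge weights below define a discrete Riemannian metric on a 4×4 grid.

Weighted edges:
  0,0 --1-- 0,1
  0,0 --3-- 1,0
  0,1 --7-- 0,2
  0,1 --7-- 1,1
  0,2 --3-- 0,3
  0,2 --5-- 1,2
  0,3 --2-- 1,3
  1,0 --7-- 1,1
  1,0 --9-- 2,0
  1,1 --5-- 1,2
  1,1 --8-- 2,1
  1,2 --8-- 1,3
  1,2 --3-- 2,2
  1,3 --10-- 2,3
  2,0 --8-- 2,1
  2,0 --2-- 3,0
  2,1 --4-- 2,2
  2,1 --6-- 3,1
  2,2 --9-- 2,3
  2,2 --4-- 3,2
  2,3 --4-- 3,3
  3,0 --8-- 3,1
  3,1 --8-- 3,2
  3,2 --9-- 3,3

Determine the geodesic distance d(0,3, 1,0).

Shortest path: 0,3 → 0,2 → 0,1 → 0,0 → 1,0, total weight = 14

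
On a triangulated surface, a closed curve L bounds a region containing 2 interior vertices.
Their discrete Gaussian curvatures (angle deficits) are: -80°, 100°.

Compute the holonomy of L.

Holonomy = total enclosed curvature = (-80°) + 100° = 20°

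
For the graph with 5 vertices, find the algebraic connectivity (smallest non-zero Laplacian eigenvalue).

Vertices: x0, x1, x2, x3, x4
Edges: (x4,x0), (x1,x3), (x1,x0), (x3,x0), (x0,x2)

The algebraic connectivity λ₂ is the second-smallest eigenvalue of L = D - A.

Degrees: deg(x0) = 4, deg(x1) = 2, deg(x2) = 1, deg(x3) = 2, deg(x4) = 1.
L = D − A with rows/columns ordered (x0, x1, x2, x3, x4):
  [ 4, -1, -1, -1, -1]
  [-1,  2,  0, -1,  0]
  [-1,  0,  1,  0,  0]
  [-1, -1,  0,  2,  0]
  [-1,  0,  0,  0,  1]
Characteristic polynomial: det(λI − L) = λ(λ − 1)²(λ − 3)(λ − 5).
Roots: λ = 0; (λ − 1) = 0 ⇒ λ = 1 (multiplicity 2); (λ − 3) = 0 ⇒ λ = 3; (λ − 5) = 0 ⇒ λ = 5.
(Check: the roots sum (with multiplicity) to 10, matching trace L = Σdeg = 2·5 = 10.)
Laplacian eigenvalues: [0.0, 1.0, 1.0, 3.0, 5.0]. Algebraic connectivity (smallest non-zero eigenvalue) = 1.0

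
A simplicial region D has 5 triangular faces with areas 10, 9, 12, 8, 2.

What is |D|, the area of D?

10 + 9 + 12 + 8 + 2 = 41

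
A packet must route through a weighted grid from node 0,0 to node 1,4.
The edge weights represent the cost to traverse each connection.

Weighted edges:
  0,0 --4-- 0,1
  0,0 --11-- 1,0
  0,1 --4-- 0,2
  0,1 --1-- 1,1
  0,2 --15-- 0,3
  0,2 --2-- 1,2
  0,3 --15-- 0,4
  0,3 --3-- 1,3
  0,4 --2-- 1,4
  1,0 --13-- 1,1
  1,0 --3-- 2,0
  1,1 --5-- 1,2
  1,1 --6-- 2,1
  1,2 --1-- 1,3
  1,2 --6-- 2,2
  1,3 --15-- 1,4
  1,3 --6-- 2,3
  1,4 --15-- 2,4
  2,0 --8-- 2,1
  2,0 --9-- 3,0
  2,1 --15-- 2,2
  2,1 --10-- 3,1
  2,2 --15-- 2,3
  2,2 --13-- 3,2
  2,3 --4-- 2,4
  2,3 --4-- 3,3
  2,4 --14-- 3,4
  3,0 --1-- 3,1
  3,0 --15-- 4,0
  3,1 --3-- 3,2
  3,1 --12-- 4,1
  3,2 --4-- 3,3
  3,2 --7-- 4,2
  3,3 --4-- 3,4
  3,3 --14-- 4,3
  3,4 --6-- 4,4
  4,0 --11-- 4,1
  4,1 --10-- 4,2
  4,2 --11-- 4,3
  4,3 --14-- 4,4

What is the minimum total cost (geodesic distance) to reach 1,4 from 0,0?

Shortest path: 0,0 → 0,1 → 1,1 → 1,2 → 1,3 → 1,4, total weight = 26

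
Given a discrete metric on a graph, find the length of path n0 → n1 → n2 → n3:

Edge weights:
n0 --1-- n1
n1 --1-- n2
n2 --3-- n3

Arc length = 1 + 1 + 3 = 5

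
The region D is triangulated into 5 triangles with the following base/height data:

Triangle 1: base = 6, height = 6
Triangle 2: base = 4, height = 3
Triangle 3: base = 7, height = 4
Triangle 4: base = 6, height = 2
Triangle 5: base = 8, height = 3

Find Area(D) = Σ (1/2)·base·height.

(1/2)×6×6 + (1/2)×4×3 + (1/2)×7×4 + (1/2)×6×2 + (1/2)×8×3 = 56.0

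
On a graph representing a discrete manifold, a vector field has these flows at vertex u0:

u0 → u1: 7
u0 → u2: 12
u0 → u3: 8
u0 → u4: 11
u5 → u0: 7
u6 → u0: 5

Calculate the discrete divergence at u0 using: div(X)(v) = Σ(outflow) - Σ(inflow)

Divergence = sum of outgoing flows = 7 + 12 + 8 + 11 + (-7) + (-5) = 26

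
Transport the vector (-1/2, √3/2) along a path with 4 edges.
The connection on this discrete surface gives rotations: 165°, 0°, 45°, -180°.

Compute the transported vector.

Total rotation: 165° + 0° + 45° + (-180°) = 30°. Final vector: (-0.8660, 0.5000)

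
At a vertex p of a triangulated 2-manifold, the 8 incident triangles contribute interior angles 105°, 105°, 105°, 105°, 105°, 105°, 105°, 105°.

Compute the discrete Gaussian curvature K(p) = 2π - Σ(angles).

Sum of angles = 840°. K = 360° - 840° = -480° = -8π/3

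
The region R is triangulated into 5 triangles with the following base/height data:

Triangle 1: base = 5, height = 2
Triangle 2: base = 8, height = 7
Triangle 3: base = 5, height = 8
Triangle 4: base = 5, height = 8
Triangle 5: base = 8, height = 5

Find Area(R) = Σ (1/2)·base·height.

(1/2)×5×2 + (1/2)×8×7 + (1/2)×5×8 + (1/2)×5×8 + (1/2)×8×5 = 93.0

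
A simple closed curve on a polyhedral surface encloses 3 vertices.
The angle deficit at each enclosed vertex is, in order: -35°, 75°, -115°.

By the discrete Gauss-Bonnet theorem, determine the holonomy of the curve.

Holonomy = total enclosed curvature = (-35°) + 75° + (-115°) = -75°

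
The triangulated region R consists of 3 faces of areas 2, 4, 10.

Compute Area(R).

2 + 4 + 10 = 16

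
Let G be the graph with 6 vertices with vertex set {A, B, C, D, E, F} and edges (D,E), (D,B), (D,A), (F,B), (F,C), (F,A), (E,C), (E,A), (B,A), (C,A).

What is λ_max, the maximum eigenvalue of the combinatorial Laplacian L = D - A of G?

Degrees: deg(A) = 5, deg(B) = 3, deg(C) = 3, deg(D) = 3, deg(E) = 3, deg(F) = 3.
L = D − A with rows/columns ordered (A, B, C, D, E, F):
  [ 5, -1, -1, -1, -1, -1]
  [-1,  3,  0, -1,  0, -1]
  [-1,  0,  3,  0, -1, -1]
  [-1, -1,  0,  3, -1,  0]
  [-1,  0, -1, -1,  3,  0]
  [-1, -1, -1,  0,  0,  3]
Characteristic polynomial: det(λI − L) = λ(λ² − 7λ + 11)²(λ − 6).
Roots: λ = 0; (λ² − 7λ + 11) = 0 ⇒ λ = (7 ± √5)/2 ≈ 2.382, 4.618 (multiplicity 2); (λ − 6) = 0 ⇒ λ = 6.
(Check: the roots sum (with multiplicity) to 20, matching trace L = Σdeg = 2·10 = 20.)
Laplacian eigenvalues: [0.0, 2.382, 2.382, 4.618, 4.618, 6.0]. Largest eigenvalue (spectral radius) = 6.0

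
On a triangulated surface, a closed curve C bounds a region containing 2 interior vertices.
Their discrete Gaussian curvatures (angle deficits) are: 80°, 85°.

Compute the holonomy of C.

Holonomy = total enclosed curvature = 80° + 85° = 165°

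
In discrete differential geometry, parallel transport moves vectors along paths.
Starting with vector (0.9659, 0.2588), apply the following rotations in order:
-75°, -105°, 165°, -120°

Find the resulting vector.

Total rotation: (-75°) + (-105°) + 165° + (-120°) = -135°. Final vector: (-0.5000, -0.8660)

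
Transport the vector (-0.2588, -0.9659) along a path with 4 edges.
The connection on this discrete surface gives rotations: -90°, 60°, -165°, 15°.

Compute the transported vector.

Total rotation: (-90°) + 60° + (-165°) + 15° = -180° ≡ 180° (mod 360°). Final vector: (0.2588, 0.9659)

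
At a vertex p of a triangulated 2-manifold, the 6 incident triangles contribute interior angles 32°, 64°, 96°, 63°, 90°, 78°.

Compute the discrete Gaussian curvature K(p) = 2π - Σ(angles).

Sum of angles = 423°. K = 360° - 423° = -63° = -7π/20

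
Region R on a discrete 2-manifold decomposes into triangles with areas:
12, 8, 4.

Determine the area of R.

12 + 8 + 4 = 24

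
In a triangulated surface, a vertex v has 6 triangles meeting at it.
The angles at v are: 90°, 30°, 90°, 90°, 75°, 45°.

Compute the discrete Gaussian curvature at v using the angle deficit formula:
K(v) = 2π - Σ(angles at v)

Sum of angles = 420°. K = 360° - 420° = -60° = -π/3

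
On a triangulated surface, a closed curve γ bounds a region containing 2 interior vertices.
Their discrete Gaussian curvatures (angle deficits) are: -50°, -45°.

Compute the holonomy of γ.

Holonomy = total enclosed curvature = (-50°) + (-45°) = -95°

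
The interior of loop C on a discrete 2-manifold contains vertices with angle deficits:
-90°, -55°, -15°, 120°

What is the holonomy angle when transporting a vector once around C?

Holonomy = total enclosed curvature = (-90°) + (-55°) + (-15°) + 120° = -40°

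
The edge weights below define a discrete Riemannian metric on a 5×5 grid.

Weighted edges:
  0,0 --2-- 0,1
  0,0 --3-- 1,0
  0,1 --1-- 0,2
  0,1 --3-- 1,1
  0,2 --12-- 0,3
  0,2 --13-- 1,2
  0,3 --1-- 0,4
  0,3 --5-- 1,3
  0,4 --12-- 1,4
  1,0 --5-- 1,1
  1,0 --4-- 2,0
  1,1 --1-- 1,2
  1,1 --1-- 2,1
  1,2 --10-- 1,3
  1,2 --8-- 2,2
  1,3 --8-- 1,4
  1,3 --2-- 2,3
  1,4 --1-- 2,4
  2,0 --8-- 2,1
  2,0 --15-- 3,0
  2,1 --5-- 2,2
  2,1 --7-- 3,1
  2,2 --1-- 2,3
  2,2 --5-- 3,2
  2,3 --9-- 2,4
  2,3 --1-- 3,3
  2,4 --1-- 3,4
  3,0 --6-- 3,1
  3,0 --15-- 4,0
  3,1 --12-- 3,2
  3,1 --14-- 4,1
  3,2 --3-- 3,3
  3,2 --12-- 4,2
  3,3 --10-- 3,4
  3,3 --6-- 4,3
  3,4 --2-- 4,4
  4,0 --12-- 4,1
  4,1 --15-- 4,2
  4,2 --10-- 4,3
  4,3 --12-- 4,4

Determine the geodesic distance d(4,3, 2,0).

Shortest path: 4,3 → 3,3 → 2,3 → 2,2 → 2,1 → 2,0, total weight = 21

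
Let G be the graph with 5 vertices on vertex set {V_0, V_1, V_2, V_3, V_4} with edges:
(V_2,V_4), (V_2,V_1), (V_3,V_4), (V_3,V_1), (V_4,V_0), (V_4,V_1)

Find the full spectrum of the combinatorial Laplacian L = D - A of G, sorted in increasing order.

Degrees: deg(V_0) = 1, deg(V_1) = 3, deg(V_2) = 2, deg(V_3) = 2, deg(V_4) = 4.
L = D − A with rows/columns ordered (V_0, V_1, V_2, V_3, V_4):
  [ 1,  0,  0,  0, -1]
  [ 0,  3, -1, -1, -1]
  [ 0, -1,  2,  0, -1]
  [ 0, -1,  0,  2, -1]
  [-1, -1, -1, -1,  4]
Characteristic polynomial: det(λI − L) = λ(λ − 1)(λ − 2)(λ − 4)(λ − 5).
Roots: λ = 0; (λ − 1) = 0 ⇒ λ = 1; (λ − 2) = 0 ⇒ λ = 2; (λ − 4) = 0 ⇒ λ = 4; (λ − 5) = 0 ⇒ λ = 5.
(Check: the roots sum (with multiplicity) to 12, matching trace L = Σdeg = 2·6 = 12.)
Laplacian eigenvalues (increasing order): [0.0, 1.0, 2.0, 4.0, 5.0]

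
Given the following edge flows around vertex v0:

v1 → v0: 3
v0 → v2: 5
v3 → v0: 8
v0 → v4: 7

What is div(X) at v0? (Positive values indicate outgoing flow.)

Divergence = sum of outgoing flows = (-3) + 5 + (-8) + 7 = 1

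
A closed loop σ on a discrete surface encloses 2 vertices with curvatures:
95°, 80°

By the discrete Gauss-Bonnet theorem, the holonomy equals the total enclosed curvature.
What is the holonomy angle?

Holonomy = total enclosed curvature = 95° + 80° = 175°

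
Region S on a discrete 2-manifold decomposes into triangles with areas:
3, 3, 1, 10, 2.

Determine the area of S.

3 + 3 + 1 + 10 + 2 = 19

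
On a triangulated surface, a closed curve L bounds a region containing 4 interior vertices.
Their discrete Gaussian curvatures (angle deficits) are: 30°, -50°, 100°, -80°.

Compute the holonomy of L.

Holonomy = total enclosed curvature = 30° + (-50°) + 100° + (-80°) = 0°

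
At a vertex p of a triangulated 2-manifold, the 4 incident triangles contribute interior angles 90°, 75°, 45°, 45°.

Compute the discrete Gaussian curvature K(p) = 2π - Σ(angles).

Sum of angles = 255°. K = 360° - 255° = 105°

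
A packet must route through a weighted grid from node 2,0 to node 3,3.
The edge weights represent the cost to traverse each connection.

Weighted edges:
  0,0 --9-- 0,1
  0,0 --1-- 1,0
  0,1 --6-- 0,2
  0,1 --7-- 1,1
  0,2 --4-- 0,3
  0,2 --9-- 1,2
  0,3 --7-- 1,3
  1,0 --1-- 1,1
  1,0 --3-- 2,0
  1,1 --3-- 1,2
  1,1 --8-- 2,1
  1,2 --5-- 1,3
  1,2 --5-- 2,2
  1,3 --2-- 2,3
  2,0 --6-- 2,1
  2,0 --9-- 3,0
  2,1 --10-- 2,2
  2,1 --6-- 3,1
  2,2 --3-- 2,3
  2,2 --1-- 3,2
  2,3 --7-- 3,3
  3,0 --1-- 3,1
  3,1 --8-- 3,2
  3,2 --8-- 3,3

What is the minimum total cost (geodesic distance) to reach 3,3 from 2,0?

Shortest path: 2,0 → 1,0 → 1,1 → 1,2 → 2,2 → 3,2 → 3,3, total weight = 21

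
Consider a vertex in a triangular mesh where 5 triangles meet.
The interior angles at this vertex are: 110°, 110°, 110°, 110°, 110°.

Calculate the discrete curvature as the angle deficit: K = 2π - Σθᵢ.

Sum of angles = 550°. K = 360° - 550° = -190° = -19π/18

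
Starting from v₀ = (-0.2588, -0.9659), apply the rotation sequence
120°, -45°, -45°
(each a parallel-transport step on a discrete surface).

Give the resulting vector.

Total rotation: 120° + (-45°) + (-45°) = 30°. Final vector: (0.2588, -0.9659)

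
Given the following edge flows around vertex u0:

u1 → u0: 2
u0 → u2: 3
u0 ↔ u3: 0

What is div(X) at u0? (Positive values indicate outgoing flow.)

Divergence = sum of outgoing flows = (-2) + 3 + 0 = 1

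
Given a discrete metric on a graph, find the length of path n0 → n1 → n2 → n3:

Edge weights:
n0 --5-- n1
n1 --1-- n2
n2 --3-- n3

Arc length = 5 + 1 + 3 = 9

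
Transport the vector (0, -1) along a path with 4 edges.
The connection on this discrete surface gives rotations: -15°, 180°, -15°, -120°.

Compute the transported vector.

Total rotation: (-15°) + 180° + (-15°) + (-120°) = 30°. Final vector: (0.5000, -0.8660)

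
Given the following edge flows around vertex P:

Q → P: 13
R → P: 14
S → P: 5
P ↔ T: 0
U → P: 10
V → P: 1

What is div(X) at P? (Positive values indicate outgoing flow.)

Divergence = sum of outgoing flows = (-13) + (-14) + (-5) + 0 + (-10) + (-1) = -43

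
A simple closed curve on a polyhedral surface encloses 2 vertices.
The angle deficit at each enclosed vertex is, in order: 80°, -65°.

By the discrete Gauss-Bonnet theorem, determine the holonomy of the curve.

Holonomy = total enclosed curvature = 80° + (-65°) = 15°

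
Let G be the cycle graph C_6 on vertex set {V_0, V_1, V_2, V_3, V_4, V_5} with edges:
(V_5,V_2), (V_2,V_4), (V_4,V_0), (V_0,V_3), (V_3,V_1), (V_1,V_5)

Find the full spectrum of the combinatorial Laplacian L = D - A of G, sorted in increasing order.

The cycle graph C_n has Laplacian eigenvalues λ_k = 2 − 2cos(2πk/n), k = 0, 1, …, n−1. Here n = 6:
k=0: 2 − 2cos(0) = 0.0; k=1: 2 − 2cos(π/3) = 1.0; k=2: 2 − 2cos(2π/3) = 3.0; k=3: 2 − 2cos(π) = 4.0; k=4: 2 − 2cos(4π/3) = 3.0; k=5: 2 − 2cos(5π/3) = 1.0.
Laplacian eigenvalues (increasing order): [0.0, 1.0, 1.0, 3.0, 3.0, 4.0]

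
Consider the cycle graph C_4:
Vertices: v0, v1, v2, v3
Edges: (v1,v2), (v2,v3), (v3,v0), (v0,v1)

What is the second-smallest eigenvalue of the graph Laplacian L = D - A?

The cycle graph C_n has Laplacian eigenvalues λ_k = 2 − 2cos(2πk/n), k = 0, 1, …, n−1. Here n = 4:
k=0: 2 − 2cos(0) = 0.0; k=1: 2 − 2cos(π/2) = 2.0; k=2: 2 − 2cos(π) = 4.0; k=3: 2 − 2cos(3π/2) = 2.0.
Laplacian eigenvalues: [0.0, 2.0, 2.0, 4.0]. Algebraic connectivity (smallest non-zero eigenvalue) = 2.0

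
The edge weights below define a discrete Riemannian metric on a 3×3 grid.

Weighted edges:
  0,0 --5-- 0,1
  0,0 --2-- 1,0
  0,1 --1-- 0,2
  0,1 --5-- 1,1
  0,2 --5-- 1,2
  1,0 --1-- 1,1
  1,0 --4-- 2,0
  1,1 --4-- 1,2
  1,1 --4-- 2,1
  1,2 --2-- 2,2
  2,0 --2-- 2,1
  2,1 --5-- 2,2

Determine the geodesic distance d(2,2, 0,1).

Shortest path: 2,2 → 1,2 → 0,2 → 0,1, total weight = 8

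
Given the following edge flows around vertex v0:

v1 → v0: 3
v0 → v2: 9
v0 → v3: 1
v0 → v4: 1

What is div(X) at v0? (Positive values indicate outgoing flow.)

Divergence = sum of outgoing flows = (-3) + 9 + 1 + 1 = 8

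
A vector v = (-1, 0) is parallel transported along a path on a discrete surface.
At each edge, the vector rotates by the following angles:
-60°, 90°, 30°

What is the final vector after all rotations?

Total rotation: (-60°) + 90° + 30° = 60°. Final vector: (-0.5000, -0.8660)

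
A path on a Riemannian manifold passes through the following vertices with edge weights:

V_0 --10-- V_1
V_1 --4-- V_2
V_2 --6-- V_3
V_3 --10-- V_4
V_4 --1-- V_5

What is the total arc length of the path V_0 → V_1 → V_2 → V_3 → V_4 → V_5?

Arc length = 10 + 4 + 6 + 10 + 1 = 31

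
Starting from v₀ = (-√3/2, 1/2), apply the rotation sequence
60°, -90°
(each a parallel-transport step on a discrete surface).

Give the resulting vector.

Total rotation: 60° + (-90°) = -30°. Final vector: (-0.5000, 0.8660)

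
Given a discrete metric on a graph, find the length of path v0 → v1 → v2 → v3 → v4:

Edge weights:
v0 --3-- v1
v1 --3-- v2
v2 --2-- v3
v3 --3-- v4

Arc length = 3 + 3 + 2 + 3 = 11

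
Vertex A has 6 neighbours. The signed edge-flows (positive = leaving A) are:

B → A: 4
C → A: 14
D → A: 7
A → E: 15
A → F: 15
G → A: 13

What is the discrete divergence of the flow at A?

Divergence = sum of outgoing flows = (-4) + (-14) + (-7) + 15 + 15 + (-13) = -8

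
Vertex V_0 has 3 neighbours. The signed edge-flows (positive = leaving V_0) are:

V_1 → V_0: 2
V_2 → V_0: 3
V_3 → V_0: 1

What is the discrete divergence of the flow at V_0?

Divergence = sum of outgoing flows = (-2) + (-3) + (-1) = -6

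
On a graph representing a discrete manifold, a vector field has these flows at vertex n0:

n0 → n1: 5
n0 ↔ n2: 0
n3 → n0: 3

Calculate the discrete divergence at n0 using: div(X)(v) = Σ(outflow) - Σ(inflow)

Divergence = sum of outgoing flows = 5 + 0 + (-3) = 2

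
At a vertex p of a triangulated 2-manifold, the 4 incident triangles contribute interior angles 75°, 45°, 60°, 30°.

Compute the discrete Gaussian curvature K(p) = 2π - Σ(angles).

Sum of angles = 210°. K = 360° - 210° = 150°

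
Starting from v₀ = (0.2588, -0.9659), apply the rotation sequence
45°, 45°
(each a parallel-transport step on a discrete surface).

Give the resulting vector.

Total rotation: 45° + 45° = 90°. Final vector: (0.9659, 0.2588)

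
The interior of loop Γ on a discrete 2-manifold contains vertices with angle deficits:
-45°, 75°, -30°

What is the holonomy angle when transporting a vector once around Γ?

Holonomy = total enclosed curvature = (-45°) + 75° + (-30°) = 0°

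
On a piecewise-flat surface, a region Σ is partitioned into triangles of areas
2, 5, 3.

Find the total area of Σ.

2 + 5 + 3 = 10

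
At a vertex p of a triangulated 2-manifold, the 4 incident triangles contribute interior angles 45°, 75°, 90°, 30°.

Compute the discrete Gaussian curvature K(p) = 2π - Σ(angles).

Sum of angles = 240°. K = 360° - 240° = 120° = 2π/3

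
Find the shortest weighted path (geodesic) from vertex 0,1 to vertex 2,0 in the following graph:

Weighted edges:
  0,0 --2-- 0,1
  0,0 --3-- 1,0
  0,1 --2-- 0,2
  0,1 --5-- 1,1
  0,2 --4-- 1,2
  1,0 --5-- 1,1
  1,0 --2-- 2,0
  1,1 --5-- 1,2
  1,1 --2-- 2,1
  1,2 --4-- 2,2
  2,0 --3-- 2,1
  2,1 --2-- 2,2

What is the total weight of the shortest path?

Shortest path: 0,1 → 0,0 → 1,0 → 2,0, total weight = 7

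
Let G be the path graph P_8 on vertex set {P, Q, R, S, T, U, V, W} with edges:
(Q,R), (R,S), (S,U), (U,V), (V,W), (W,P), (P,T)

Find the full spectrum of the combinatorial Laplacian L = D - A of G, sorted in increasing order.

The path graph P_n has Laplacian eigenvalues λ_k = 2 − 2cos(kπ/n), k = 0, 1, …, n−1. Here n = 8:
k=0: 2 − 2cos(0) = 0.0; k=1: 2 − 2cos(π/8) = 0.1522; k=2: 2 − 2cos(π/4) = 0.5858; k=3: 2 − 2cos(3π/8) = 1.2346; k=4: 2 − 2cos(π/2) = 2.0; k=5: 2 − 2cos(5π/8) = 2.7654; k=6: 2 − 2cos(3π/4) = 3.4142; k=7: 2 − 2cos(7π/8) = 3.8478.
Laplacian eigenvalues (increasing order): [0.0, 0.1522, 0.5858, 1.2346, 2.0, 2.7654, 3.4142, 3.8478]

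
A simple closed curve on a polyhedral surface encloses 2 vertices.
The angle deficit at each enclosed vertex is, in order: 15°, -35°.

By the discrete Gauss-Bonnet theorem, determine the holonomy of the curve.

Holonomy = total enclosed curvature = 15° + (-35°) = -20°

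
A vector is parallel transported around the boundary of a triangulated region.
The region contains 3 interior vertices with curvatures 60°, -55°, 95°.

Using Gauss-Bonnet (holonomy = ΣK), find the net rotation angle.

Holonomy = total enclosed curvature = 60° + (-55°) + 95° = 100°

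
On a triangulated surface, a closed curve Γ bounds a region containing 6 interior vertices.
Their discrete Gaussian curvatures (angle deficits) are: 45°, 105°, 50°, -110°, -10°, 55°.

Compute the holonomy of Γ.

Holonomy = total enclosed curvature = 45° + 105° + 50° + (-110°) + (-10°) + 55° = 135°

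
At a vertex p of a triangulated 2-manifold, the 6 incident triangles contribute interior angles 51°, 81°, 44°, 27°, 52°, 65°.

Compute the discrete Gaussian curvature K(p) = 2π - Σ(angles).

Sum of angles = 320°. K = 360° - 320° = 40° = 2π/9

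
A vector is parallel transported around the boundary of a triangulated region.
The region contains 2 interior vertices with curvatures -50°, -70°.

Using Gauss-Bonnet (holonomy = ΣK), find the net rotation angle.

Holonomy = total enclosed curvature = (-50°) + (-70°) = -120°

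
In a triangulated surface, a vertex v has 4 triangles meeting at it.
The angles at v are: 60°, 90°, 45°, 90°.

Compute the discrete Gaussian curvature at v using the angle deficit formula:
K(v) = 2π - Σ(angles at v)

Sum of angles = 285°. K = 360° - 285° = 75°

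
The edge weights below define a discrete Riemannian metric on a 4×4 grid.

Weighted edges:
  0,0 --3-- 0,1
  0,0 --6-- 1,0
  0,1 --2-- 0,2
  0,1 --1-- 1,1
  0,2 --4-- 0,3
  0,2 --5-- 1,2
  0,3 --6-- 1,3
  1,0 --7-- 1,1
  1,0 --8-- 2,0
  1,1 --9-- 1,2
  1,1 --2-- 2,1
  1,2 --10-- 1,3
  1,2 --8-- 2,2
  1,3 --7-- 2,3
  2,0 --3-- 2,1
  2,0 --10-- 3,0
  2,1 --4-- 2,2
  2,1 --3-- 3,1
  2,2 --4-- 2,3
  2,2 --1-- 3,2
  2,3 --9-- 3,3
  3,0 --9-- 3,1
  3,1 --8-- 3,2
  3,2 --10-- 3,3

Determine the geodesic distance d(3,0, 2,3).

Shortest path: 3,0 → 3,1 → 2,1 → 2,2 → 2,3, total weight = 20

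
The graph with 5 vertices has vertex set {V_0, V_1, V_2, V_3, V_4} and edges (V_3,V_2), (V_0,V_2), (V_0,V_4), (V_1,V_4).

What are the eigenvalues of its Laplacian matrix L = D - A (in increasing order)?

Degrees: deg(V_0) = 2, deg(V_1) = 1, deg(V_2) = 2, deg(V_3) = 1, deg(V_4) = 2.
L = D − A with rows/columns ordered (V_0, V_1, V_2, V_3, V_4):
  [ 2,  0, -1,  0, -1]
  [ 0,  1,  0,  0, -1]
  [-1,  0,  2, -1,  0]
  [ 0,  0, -1,  1,  0]
  [-1, -1,  0,  0,  2]
Characteristic polynomial: det(λI − L) = λ(λ² − 3λ + 1)(λ² − 5λ + 5).
Roots: λ = 0; (λ² − 3λ + 1) = 0 ⇒ λ = (3 ± √5)/2 ≈ 0.382, 2.618; (λ² − 5λ + 5) = 0 ⇒ λ = (5 ± √5)/2 ≈ 1.382, 3.618.
(Check: the roots sum (with multiplicity) to 8, matching trace L = Σdeg = 2·4 = 8.)
Laplacian eigenvalues (increasing order): [0.0, 0.382, 1.382, 2.618, 3.618]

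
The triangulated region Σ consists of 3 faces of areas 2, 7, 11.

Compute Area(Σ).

2 + 7 + 11 = 20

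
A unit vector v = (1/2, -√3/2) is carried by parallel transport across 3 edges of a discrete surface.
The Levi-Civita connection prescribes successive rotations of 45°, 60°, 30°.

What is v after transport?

Total rotation: 45° + 60° + 30° = 135°. Final vector: (0.2588, 0.9659)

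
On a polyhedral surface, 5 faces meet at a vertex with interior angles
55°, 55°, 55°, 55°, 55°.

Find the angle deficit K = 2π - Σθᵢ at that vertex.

Sum of angles = 275°. K = 360° - 275° = 85° = 17π/36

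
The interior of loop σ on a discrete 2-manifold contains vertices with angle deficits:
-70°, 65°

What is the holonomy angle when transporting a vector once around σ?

Holonomy = total enclosed curvature = (-70°) + 65° = -5°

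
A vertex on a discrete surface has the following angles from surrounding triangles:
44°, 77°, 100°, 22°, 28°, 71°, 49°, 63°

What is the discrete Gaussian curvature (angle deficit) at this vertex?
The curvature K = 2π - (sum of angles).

Sum of angles = 454°. K = 360° - 454° = -94° = -47π/90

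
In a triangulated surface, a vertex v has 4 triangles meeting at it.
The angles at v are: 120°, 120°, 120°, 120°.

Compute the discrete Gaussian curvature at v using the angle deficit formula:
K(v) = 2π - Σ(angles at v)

Sum of angles = 480°. K = 360° - 480° = -120° = -2π/3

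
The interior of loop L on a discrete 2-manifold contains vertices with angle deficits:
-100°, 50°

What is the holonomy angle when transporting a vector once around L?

Holonomy = total enclosed curvature = (-100°) + 50° = -50°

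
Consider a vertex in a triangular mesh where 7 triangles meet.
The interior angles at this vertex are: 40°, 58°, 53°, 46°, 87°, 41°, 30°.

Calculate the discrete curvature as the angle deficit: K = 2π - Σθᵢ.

Sum of angles = 355°. K = 360° - 355° = 5° = π/36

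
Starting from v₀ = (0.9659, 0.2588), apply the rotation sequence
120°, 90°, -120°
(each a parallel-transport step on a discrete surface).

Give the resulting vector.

Total rotation: 120° + 90° + (-120°) = 90°. Final vector: (-0.2588, 0.9659)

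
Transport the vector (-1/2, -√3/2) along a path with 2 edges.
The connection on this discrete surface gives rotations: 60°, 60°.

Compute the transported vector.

Total rotation: 60° + 60° = 120°. Final vector: (1, 0)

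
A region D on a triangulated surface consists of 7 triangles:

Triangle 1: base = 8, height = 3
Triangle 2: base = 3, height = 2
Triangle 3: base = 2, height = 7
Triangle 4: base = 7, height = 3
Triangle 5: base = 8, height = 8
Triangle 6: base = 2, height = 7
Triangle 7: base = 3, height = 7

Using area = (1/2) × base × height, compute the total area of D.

(1/2)×8×3 + (1/2)×3×2 + (1/2)×2×7 + (1/2)×7×3 + (1/2)×8×8 + (1/2)×2×7 + (1/2)×3×7 = 82.0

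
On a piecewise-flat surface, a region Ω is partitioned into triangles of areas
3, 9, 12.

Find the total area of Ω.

3 + 9 + 12 = 24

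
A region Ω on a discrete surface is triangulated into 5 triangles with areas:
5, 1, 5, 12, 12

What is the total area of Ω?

5 + 1 + 5 + 12 + 12 = 35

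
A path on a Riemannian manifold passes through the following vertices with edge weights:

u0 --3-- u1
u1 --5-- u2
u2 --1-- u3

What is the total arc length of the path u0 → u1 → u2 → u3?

Arc length = 3 + 5 + 1 = 9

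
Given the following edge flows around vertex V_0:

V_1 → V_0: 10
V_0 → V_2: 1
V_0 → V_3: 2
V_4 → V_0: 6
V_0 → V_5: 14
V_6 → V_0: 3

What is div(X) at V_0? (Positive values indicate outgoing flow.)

Divergence = sum of outgoing flows = (-10) + 1 + 2 + (-6) + 14 + (-3) = -2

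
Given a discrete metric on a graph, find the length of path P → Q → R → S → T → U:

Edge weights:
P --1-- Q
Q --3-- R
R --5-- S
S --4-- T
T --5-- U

Arc length = 1 + 3 + 5 + 4 + 5 = 18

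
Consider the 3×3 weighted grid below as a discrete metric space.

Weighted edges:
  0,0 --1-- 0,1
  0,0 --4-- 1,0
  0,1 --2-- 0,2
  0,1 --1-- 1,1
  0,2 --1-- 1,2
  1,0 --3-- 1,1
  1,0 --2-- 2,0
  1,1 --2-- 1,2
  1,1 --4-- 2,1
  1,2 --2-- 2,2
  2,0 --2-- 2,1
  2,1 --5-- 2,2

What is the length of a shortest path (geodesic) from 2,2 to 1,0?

Shortest path: 2,2 → 1,2 → 1,1 → 1,0, total weight = 7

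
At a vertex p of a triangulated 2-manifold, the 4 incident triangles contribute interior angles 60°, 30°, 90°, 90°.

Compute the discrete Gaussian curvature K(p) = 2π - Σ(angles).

Sum of angles = 270°. K = 360° - 270° = 90° = π/2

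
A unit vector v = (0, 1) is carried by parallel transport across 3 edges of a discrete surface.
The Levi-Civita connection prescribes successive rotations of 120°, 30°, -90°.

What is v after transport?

Total rotation: 120° + 30° + (-90°) = 60°. Final vector: (-0.8660, 0.5000)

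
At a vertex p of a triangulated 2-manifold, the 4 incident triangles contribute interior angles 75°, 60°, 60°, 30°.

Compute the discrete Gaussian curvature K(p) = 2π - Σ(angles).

Sum of angles = 225°. K = 360° - 225° = 135° = 3π/4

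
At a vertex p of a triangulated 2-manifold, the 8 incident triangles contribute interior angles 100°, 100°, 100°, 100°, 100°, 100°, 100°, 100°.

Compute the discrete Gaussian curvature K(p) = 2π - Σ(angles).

Sum of angles = 800°. K = 360° - 800° = -440°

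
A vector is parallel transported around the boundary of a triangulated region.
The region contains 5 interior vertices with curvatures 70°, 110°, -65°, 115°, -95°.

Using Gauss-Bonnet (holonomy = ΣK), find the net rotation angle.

Holonomy = total enclosed curvature = 70° + 110° + (-65°) + 115° + (-95°) = 135°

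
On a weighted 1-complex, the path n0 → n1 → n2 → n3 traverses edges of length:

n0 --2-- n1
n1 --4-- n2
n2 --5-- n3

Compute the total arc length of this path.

Arc length = 2 + 4 + 5 = 11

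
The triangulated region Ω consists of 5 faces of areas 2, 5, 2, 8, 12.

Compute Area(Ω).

2 + 5 + 2 + 8 + 12 = 29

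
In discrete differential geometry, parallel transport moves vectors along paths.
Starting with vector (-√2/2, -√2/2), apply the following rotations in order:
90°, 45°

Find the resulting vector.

Total rotation: 90° + 45° = 135°. Final vector: (1, 0)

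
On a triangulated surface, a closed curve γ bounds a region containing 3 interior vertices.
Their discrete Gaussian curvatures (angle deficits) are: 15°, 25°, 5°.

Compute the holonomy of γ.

Holonomy = total enclosed curvature = 15° + 25° + 5° = 45°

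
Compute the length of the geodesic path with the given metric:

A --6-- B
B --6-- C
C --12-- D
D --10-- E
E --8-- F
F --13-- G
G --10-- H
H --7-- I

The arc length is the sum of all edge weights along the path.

Arc length = 6 + 6 + 12 + 10 + 8 + 13 + 10 + 7 = 72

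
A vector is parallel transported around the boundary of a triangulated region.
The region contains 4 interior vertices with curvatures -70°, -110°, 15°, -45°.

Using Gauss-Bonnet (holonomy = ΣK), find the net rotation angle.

Holonomy = total enclosed curvature = (-70°) + (-110°) + 15° + (-45°) = -210°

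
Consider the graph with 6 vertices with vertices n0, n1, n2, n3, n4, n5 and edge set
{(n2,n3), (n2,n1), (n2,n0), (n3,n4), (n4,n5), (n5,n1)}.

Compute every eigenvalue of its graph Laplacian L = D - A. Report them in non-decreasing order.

Degrees: deg(n0) = 1, deg(n1) = 2, deg(n2) = 3, deg(n3) = 2, deg(n4) = 2, deg(n5) = 2.
L = D − A with rows/columns ordered (n0, n1, n2, n3, n4, n5):
  [ 1,  0, -1,  0,  0,  0]
  [ 0,  2, -1,  0,  0, -1]
  [-1, -1,  3, -1,  0,  0]
  [ 0,  0, -1,  2, -1,  0]
  [ 0,  0,  0, -1,  2, -1]
  [ 0, -1,  0,  0, -1,  2]
Characteristic polynomial: det(λI − L) = λ(λ² − 5λ + 3)(λ² − 5λ + 5)(λ − 2).
Roots: λ = 0; (λ² − 5λ + 3) = 0 ⇒ λ = (5 ± √13)/2 ≈ 0.6972, 4.3028; (λ² − 5λ + 5) = 0 ⇒ λ = (5 ± √5)/2 ≈ 1.382, 3.618; (λ − 2) = 0 ⇒ λ = 2.
(Check: the roots sum (with multiplicity) to 12, matching trace L = Σdeg = 2·6 = 12.)
Laplacian eigenvalues (increasing order): [0.0, 0.6972, 1.382, 2.0, 3.618, 4.3028]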